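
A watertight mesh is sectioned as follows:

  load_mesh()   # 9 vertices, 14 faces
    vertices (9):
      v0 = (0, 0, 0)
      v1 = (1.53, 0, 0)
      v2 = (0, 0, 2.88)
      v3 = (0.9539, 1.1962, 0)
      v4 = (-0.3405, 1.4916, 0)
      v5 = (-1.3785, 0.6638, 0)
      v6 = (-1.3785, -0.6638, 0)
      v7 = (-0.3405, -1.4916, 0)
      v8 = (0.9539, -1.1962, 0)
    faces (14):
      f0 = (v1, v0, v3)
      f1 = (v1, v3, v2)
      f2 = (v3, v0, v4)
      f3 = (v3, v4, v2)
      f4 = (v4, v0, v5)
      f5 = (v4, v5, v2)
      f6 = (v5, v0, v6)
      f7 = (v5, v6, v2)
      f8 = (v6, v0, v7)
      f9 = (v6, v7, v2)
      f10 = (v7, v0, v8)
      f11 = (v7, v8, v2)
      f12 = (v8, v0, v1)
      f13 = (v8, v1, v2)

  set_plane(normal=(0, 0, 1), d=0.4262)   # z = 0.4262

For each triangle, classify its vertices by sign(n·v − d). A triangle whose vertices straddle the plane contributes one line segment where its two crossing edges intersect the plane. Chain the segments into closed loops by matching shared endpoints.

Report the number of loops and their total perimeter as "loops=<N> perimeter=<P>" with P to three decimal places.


loops=1 perimeter=7.918

Straddling triangles (7 of 14):
  (v1,v3,v2) [--+] → (0.812736, 1.01918, 0.4262)–(1.30358, 0, 0.4262)  len=1.1312
  (v3,v4,v2) [--+] → (-0.290111, 1.27086, 0.4262)–(0.812736, 1.01918, 0.4262)  len=1.1312
  (v4,v5,v2) [--+] → (-1.1745, 0.565567, 0.4262)–(-0.290111, 1.27086, 0.4262)  len=1.1312
  (v5,v6,v2) [--+] → (-1.1745, -0.565567, 0.4262)–(-1.1745, 0.565567, 0.4262)  len=1.1311
  (v6,v7,v2) [--+] → (-0.290111, -1.27086, 0.4262)–(-1.1745, -0.565567, 0.4262)  len=1.1312
  (v7,v8,v2) [--+] → (0.812736, -1.01918, 0.4262)–(-0.290111, -1.27086, 0.4262)  len=1.1312
  (v8,v1,v2) [--+] → (1.30358, 0, 0.4262)–(0.812736, -1.01918, 0.4262)  len=1.1312

Chained into 1 loop(s):
  loop 1: 7 segments, perimeter = 7.9184
Total perimeter = 7.918


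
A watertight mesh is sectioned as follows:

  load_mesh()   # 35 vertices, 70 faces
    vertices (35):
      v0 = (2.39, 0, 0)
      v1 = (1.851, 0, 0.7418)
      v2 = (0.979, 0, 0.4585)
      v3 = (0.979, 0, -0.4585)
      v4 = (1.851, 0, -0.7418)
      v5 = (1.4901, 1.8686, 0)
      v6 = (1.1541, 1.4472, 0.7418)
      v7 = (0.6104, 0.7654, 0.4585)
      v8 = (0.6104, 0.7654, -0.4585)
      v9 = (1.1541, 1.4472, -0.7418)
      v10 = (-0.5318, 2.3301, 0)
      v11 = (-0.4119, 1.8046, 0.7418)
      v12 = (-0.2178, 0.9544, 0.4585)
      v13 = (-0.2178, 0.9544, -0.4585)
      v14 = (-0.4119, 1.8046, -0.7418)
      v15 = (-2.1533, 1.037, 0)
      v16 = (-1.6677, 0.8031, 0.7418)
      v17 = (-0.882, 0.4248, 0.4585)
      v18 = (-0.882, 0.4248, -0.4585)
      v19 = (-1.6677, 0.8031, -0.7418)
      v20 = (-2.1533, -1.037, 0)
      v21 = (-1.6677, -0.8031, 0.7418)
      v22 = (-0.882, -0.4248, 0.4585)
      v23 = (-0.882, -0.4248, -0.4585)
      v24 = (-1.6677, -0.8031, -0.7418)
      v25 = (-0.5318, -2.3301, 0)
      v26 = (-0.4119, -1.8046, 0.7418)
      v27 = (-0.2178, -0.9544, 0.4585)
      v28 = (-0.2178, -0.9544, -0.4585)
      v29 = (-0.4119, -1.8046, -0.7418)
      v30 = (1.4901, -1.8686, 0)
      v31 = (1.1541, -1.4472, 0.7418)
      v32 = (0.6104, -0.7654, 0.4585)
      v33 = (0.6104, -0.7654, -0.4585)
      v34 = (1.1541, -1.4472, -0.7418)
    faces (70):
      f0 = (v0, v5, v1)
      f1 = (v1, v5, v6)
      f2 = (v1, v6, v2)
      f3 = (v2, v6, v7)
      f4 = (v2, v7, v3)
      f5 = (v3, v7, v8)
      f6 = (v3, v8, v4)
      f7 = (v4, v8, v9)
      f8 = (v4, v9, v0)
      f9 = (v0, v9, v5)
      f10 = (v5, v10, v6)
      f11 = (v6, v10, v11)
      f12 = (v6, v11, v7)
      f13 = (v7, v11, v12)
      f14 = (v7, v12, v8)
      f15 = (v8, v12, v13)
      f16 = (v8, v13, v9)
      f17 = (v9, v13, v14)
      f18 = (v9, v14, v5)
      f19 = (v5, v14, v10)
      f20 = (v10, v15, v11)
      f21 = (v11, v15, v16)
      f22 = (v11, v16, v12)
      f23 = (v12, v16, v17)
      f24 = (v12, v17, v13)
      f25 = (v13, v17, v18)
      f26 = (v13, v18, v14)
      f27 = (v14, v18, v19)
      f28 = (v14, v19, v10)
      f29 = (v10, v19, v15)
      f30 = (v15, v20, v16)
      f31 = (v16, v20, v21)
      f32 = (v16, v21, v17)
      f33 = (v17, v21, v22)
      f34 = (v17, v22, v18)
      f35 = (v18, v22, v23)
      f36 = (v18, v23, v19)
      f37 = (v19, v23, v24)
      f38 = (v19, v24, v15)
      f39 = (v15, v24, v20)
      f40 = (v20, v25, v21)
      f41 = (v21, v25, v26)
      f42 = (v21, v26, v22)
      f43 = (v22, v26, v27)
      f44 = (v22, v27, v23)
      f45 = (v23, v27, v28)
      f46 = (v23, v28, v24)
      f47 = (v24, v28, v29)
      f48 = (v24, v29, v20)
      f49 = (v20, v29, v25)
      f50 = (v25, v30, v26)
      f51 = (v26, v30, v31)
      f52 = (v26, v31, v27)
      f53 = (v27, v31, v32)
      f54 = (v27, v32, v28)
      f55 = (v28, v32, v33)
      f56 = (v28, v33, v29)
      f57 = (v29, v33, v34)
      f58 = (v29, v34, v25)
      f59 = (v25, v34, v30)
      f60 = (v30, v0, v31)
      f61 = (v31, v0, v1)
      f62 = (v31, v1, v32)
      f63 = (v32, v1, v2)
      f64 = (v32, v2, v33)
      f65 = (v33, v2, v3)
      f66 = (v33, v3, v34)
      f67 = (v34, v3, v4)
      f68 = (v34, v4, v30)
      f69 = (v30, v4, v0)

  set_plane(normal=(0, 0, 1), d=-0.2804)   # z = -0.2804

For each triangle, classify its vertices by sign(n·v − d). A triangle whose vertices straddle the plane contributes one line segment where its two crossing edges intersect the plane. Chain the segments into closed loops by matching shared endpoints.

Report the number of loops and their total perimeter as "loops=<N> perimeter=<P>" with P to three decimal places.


loops=2 perimeter=19.227

Straddling triangles (28 of 70):
  (v2,v7,v3) [++-] → (0.90741, 0.148656, -0.2804)–(0.979, 0, -0.2804)  len=0.1650
  (v3,v7,v8) [-+-] → (0.90741, 0.148656, -0.2804)–(0.6104, 0.7654, -0.2804)  len=0.6845
  (v4,v9,v0) [--+] → (1.92283, 0.547041, -0.2804)–(2.18626, 0, -0.2804)  len=0.6072
  (v0,v9,v5) [+-+] → (1.92283, 0.547041, -0.2804)–(1.36309, 1.70931, -0.2804)  len=1.2900
  (v7,v12,v8) [++-] → (0.449547, 0.802108, -0.2804)–(0.6104, 0.7654, -0.2804)  len=0.1650
  (v8,v12,v13) [-+-] → (0.449547, 0.802108, -0.2804)–(-0.2178, 0.9544, -0.2804)  len=0.6845
  (v9,v14,v5) [--+] → (0.771145, 1.84441, -0.2804)–(1.36309, 1.70931, -0.2804)  len=0.6072
  (v5,v14,v10) [+-+] → (0.771145, 1.84441, -0.2804)–(-0.486478, 2.13146, -0.2804)  len=1.2900
  (v12,v17,v13) [++-] → (-0.346801, 0.851541, -0.2804)–(-0.2178, 0.9544, -0.2804)  len=0.1650
  (v13,v17,v18) [-+-] → (-0.346801, 0.851541, -0.2804)–(-0.882, 0.4248, -0.2804)  len=0.6845
  (v14,v19,v10) [--+] → (-0.96117, 1.75289, -0.2804)–(-0.486478, 2.13146, -0.2804)  len=0.6072
  (v10,v19,v15) [+-+] → (-0.96117, 1.75289, -0.2804)–(-1.96974, 0.948586, -0.2804)  len=1.2900
  (v17,v22,v18) [++-] → (-0.882, 0.25979, -0.2804)–(-0.882, 0.4248, -0.2804)  len=0.1650
  (v18,v22,v23) [-+-] → (-0.882, 0.25979, -0.2804)–(-0.882, -0.4248, -0.2804)  len=0.6846
  (v19,v24,v15) [--+] → (-1.96974, 0.341443, -0.2804)–(-1.96974, 0.948586, -0.2804)  len=0.6071
  (v15,v24,v20) [+-+] → (-1.96974, 0.341443, -0.2804)–(-1.96974, -0.948586, -0.2804)  len=1.2900
  (v22,v27,v23) [++-] → (-0.752999, -0.527659, -0.2804)–(-0.882, -0.4248, -0.2804)  len=0.1650
  (v23,v27,v28) [-+-] → (-0.752999, -0.527659, -0.2804)–(-0.2178, -0.9544, -0.2804)  len=0.6845
  (v24,v29,v20) [--+] → (-1.49505, -1.32715, -0.2804)–(-1.96974, -0.948586, -0.2804)  len=0.6072
  (v20,v29,v25) [+-+] → (-1.49505, -1.32715, -0.2804)–(-0.486478, -2.13146, -0.2804)  len=1.2900
  (v27,v32,v28) [++-] → (-0.0569468, -0.917692, -0.2804)–(-0.2178, -0.9544, -0.2804)  len=0.1650
  (v28,v32,v33) [-+-] → (-0.0569468, -0.917692, -0.2804)–(0.6104, -0.7654, -0.2804)  len=0.6845
  (v29,v34,v25) [--+] → (0.105469, -1.99636, -0.2804)–(-0.486478, -2.13146, -0.2804)  len=0.6072
  (v25,v34,v30) [+-+] → (0.105469, -1.99636, -0.2804)–(1.36309, -1.70931, -0.2804)  len=1.2900
  (v32,v2,v33) [++-] → (0.68199, -0.616744, -0.2804)–(0.6104, -0.7654, -0.2804)  len=0.1650
  (v33,v2,v3) [-+-] → (0.68199, -0.616744, -0.2804)–(0.979, 0, -0.2804)  len=0.6845
  (v34,v4,v30) [--+] → (1.62652, -1.16227, -0.2804)–(1.36309, -1.70931, -0.2804)  len=0.6072
  (v30,v4,v0) [+-+] → (1.62652, -1.16227, -0.2804)–(2.18626, 0, -0.2804)  len=1.2900

Chained into 2 loop(s):
  loop 1: 14 segments, perimeter = 5.9466
  loop 2: 14 segments, perimeter = 13.2802
Total perimeter = 19.227


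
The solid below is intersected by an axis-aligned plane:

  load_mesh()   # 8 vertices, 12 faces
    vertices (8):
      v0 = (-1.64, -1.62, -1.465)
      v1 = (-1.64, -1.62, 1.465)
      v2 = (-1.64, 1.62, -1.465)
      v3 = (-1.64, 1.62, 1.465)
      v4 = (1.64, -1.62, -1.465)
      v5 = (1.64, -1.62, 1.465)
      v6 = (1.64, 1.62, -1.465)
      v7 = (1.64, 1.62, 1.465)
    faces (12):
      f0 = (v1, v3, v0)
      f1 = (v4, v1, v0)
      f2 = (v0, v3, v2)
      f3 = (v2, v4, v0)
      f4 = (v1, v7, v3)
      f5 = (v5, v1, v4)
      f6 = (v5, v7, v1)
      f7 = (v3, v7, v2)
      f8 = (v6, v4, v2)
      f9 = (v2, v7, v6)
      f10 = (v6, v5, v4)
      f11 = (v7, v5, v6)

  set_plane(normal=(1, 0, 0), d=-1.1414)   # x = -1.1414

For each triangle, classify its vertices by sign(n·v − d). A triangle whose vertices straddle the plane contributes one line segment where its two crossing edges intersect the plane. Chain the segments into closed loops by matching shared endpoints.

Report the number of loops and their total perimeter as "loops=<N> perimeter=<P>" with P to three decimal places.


Straddling triangles (8 of 12):
  (v4,v1,v0) [+--] → (-1.1414, -1.62, 1.0196)–(-1.1414, -1.62, -1.465)  len=2.4846
  (v2,v4,v0) [-+-] → (-1.1414, 1.12748, -1.465)–(-1.1414, -1.62, -1.465)  len=2.7475
  (v1,v7,v3) [-+-] → (-1.1414, -1.12748, 1.465)–(-1.1414, 1.62, 1.465)  len=2.7475
  (v5,v1,v4) [+-+] → (-1.1414, -1.62, 1.465)–(-1.1414, -1.62, 1.0196)  len=0.4454
  (v5,v7,v1) [++-] → (-1.1414, -1.12748, 1.465)–(-1.1414, -1.62, 1.465)  len=0.4925
  (v3,v7,v2) [-+-] → (-1.1414, 1.62, 1.465)–(-1.1414, 1.62, -1.0196)  len=2.4846
  (v6,v4,v2) [++-] → (-1.1414, 1.12748, -1.465)–(-1.1414, 1.62, -1.465)  len=0.4925
  (v2,v7,v6) [-++] → (-1.1414, 1.62, -1.0196)–(-1.1414, 1.62, -1.465)  len=0.4454

Chained into 1 loop(s):
  loop 1: 8 segments, perimeter = 12.3400
Total perimeter = 12.340

loops=1 perimeter=12.340


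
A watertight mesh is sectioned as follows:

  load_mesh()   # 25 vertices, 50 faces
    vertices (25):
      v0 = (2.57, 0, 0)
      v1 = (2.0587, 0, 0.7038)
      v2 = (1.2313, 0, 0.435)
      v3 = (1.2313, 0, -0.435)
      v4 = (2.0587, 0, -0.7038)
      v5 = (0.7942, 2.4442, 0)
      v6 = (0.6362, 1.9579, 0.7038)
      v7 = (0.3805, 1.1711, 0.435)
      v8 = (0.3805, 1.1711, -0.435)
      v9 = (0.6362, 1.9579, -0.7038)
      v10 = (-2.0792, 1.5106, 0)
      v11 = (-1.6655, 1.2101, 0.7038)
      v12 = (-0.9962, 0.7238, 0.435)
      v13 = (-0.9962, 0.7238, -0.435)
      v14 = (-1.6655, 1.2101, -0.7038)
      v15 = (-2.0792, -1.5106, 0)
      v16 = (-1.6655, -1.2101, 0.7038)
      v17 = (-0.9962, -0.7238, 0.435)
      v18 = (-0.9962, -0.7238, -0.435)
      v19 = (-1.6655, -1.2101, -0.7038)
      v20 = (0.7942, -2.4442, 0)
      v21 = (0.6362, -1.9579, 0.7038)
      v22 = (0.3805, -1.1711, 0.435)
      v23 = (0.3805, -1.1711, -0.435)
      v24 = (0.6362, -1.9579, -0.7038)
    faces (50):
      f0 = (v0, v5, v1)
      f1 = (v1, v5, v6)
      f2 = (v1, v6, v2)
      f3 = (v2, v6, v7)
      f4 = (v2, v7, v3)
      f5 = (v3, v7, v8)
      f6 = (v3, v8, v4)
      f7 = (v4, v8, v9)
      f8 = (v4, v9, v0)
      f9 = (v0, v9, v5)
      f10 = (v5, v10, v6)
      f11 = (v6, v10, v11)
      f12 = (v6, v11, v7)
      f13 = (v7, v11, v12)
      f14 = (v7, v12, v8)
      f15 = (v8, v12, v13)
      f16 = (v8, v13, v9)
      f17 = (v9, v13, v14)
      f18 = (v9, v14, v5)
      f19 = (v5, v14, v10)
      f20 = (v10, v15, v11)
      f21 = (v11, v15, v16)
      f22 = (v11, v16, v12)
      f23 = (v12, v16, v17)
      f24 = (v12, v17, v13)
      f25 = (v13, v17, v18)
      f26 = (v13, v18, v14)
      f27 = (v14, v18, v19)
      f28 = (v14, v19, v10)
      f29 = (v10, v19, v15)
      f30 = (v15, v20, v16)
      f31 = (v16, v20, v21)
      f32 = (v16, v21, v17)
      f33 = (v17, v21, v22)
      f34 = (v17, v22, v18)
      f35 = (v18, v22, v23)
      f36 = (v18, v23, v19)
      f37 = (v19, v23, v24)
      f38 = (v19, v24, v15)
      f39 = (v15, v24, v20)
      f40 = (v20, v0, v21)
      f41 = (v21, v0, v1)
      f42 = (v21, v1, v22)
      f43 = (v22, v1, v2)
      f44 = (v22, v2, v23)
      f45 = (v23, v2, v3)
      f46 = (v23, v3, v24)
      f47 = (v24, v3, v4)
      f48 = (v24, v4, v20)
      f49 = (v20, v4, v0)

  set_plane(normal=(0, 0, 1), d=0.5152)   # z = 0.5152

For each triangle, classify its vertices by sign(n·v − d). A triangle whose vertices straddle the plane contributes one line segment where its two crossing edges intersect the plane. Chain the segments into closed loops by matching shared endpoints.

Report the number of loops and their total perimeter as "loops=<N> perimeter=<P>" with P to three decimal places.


loops=2 perimeter=21.595

Straddling triangles (20 of 50):
  (v0,v5,v1) [--+] → (1.71985, 0.654982, 0.5152)–(2.19572, 0, 0.5152)  len=0.8096
  (v1,v5,v6) [+-+] → (1.71985, 0.654982, 0.5152)–(0.67854, 2.08822, 0.5152)  len=1.7716
  (v1,v6,v2) [++-] → (1.05374, 0.584165, 0.5152)–(1.47817, 0, 0.5152)  len=0.7221
  (v2,v6,v7) [-+-] → (1.05374, 0.584165, 0.5152)–(0.456791, 1.40585, 0.5152)  len=1.0156
  (v5,v10,v6) [--+] → (-0.0914562, 1.83804, 0.5152)–(0.67854, 2.08822, 0.5152)  len=0.8096
  (v6,v10,v11) [+-+] → (-0.0914562, 1.83804, 0.5152)–(-1.77636, 1.29063, 0.5152)  len=1.7716
  (v6,v11,v7) [++-] → (-0.229951, 1.18274, 0.5152)–(0.456791, 1.40585, 0.5152)  len=0.7221
  (v7,v11,v12) [-+-] → (-0.229951, 1.18274, 0.5152)–(-1.19589, 0.868894, 0.5152)  len=1.0156
  (v10,v15,v11) [--+] → (-1.77636, 0.481024, 0.5152)–(-1.77636, 1.29063, 0.5152)  len=0.8096
  (v11,v15,v16) [+-+] → (-1.77636, 0.481024, 0.5152)–(-1.77636, -1.29063, 0.5152)  len=1.7716
  (v11,v16,v12) [++-] → (-1.19589, 0.146796, 0.5152)–(-1.19589, 0.868894, 0.5152)  len=0.7221
  (v12,v16,v17) [-+-] → (-1.19589, 0.146796, 0.5152)–(-1.19589, -0.868894, 0.5152)  len=1.0157
  (v15,v20,v16) [--+] → (-1.00636, -1.54081, 0.5152)–(-1.77636, -1.29063, 0.5152)  len=0.8096
  (v16,v20,v21) [+-+] → (-1.00636, -1.54081, 0.5152)–(0.67854, -2.08822, 0.5152)  len=1.7716
  (v16,v21,v17) [++-] → (-0.509152, -1.09201, 0.5152)–(-1.19589, -0.868894, 0.5152)  len=0.7221
  (v17,v21,v22) [-+-] → (-0.509152, -1.09201, 0.5152)–(0.456791, -1.40585, 0.5152)  len=1.0156
  (v20,v0,v21) [--+] → (1.15441, -1.43323, 0.5152)–(0.67854, -2.08822, 0.5152)  len=0.8096
  (v21,v0,v1) [+-+] → (1.15441, -1.43323, 0.5152)–(2.19572, 0, 0.5152)  len=1.7716
  (v21,v1,v22) [++-] → (0.881213, -0.821687, 0.5152)–(0.456791, -1.40585, 0.5152)  len=0.7221
  (v22,v1,v2) [-+-] → (0.881213, -0.821687, 0.5152)–(1.47817, 0, 0.5152)  len=1.0156

Chained into 2 loop(s):
  loop 1: 10 segments, perimeter = 12.9060
  loop 2: 10 segments, perimeter = 8.6887
Total perimeter = 21.595


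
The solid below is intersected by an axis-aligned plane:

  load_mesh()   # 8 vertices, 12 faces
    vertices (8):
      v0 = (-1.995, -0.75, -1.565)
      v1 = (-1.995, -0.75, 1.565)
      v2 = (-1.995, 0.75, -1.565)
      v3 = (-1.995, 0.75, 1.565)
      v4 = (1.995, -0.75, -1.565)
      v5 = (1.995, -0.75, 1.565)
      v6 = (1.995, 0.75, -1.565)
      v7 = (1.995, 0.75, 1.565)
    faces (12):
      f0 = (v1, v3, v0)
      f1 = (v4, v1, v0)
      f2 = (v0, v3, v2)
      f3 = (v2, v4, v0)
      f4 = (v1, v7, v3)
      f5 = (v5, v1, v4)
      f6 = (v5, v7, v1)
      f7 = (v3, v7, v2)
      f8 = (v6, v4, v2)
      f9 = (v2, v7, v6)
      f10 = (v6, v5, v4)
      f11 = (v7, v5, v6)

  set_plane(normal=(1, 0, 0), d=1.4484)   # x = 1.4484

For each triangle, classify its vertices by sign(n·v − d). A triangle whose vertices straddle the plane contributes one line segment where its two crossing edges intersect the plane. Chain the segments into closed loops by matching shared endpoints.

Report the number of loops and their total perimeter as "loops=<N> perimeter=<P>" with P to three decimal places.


loops=1 perimeter=9.260

Straddling triangles (8 of 12):
  (v4,v1,v0) [+--] → (1.4484, -0.75, -1.13621)–(1.4484, -0.75, -1.565)  len=0.4288
  (v2,v4,v0) [-+-] → (1.4484, -0.544511, -1.565)–(1.4484, -0.75, -1.565)  len=0.2055
  (v1,v7,v3) [-+-] → (1.4484, 0.544511, 1.565)–(1.4484, 0.75, 1.565)  len=0.2055
  (v5,v1,v4) [+-+] → (1.4484, -0.75, 1.565)–(1.4484, -0.75, -1.13621)  len=2.7012
  (v5,v7,v1) [++-] → (1.4484, 0.544511, 1.565)–(1.4484, -0.75, 1.565)  len=1.2945
  (v3,v7,v2) [-+-] → (1.4484, 0.75, 1.565)–(1.4484, 0.75, 1.13621)  len=0.4288
  (v6,v4,v2) [++-] → (1.4484, -0.544511, -1.565)–(1.4484, 0.75, -1.565)  len=1.2945
  (v2,v7,v6) [-++] → (1.4484, 0.75, 1.13621)–(1.4484, 0.75, -1.565)  len=2.7012

Chained into 1 loop(s):
  loop 1: 8 segments, perimeter = 9.2600
Total perimeter = 9.260


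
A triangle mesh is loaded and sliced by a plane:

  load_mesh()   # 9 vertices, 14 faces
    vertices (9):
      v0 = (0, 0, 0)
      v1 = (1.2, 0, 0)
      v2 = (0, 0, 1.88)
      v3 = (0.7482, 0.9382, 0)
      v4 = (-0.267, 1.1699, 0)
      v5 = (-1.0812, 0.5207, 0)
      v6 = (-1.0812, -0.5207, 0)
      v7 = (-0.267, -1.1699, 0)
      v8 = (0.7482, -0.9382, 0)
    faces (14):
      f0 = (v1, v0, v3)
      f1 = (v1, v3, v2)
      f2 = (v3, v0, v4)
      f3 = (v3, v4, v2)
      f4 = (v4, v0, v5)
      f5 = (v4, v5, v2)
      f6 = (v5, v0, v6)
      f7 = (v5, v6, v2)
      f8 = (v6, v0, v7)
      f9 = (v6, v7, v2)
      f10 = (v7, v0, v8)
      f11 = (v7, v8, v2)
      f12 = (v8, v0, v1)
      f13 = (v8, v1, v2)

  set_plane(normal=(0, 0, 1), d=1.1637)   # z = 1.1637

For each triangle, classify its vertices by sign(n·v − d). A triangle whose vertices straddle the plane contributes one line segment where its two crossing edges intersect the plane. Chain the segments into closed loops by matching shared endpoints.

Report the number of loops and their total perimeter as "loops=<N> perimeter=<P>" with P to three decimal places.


loops=1 perimeter=2.777

Straddling triangles (7 of 14):
  (v1,v3,v2) [--+] → (0.285072, 0.357464, 1.1637)–(0.457213, 0, 1.1637)  len=0.3968
  (v3,v4,v2) [--+] → (-0.10173, 0.445744, 1.1637)–(0.285072, 0.357464, 1.1637)  len=0.3967
  (v4,v5,v2) [--+] → (-0.411949, 0.198392, 1.1637)–(-0.10173, 0.445744, 1.1637)  len=0.3968
  (v5,v6,v2) [--+] → (-0.411949, -0.198392, 1.1637)–(-0.411949, 0.198392, 1.1637)  len=0.3968
  (v6,v7,v2) [--+] → (-0.10173, -0.445744, 1.1637)–(-0.411949, -0.198392, 1.1637)  len=0.3968
  (v7,v8,v2) [--+] → (0.285072, -0.357464, 1.1637)–(-0.10173, -0.445744, 1.1637)  len=0.3967
  (v8,v1,v2) [--+] → (0.457213, 0, 1.1637)–(0.285072, -0.357464, 1.1637)  len=0.3968

Chained into 1 loop(s):
  loop 1: 7 segments, perimeter = 2.7773
Total perimeter = 2.777


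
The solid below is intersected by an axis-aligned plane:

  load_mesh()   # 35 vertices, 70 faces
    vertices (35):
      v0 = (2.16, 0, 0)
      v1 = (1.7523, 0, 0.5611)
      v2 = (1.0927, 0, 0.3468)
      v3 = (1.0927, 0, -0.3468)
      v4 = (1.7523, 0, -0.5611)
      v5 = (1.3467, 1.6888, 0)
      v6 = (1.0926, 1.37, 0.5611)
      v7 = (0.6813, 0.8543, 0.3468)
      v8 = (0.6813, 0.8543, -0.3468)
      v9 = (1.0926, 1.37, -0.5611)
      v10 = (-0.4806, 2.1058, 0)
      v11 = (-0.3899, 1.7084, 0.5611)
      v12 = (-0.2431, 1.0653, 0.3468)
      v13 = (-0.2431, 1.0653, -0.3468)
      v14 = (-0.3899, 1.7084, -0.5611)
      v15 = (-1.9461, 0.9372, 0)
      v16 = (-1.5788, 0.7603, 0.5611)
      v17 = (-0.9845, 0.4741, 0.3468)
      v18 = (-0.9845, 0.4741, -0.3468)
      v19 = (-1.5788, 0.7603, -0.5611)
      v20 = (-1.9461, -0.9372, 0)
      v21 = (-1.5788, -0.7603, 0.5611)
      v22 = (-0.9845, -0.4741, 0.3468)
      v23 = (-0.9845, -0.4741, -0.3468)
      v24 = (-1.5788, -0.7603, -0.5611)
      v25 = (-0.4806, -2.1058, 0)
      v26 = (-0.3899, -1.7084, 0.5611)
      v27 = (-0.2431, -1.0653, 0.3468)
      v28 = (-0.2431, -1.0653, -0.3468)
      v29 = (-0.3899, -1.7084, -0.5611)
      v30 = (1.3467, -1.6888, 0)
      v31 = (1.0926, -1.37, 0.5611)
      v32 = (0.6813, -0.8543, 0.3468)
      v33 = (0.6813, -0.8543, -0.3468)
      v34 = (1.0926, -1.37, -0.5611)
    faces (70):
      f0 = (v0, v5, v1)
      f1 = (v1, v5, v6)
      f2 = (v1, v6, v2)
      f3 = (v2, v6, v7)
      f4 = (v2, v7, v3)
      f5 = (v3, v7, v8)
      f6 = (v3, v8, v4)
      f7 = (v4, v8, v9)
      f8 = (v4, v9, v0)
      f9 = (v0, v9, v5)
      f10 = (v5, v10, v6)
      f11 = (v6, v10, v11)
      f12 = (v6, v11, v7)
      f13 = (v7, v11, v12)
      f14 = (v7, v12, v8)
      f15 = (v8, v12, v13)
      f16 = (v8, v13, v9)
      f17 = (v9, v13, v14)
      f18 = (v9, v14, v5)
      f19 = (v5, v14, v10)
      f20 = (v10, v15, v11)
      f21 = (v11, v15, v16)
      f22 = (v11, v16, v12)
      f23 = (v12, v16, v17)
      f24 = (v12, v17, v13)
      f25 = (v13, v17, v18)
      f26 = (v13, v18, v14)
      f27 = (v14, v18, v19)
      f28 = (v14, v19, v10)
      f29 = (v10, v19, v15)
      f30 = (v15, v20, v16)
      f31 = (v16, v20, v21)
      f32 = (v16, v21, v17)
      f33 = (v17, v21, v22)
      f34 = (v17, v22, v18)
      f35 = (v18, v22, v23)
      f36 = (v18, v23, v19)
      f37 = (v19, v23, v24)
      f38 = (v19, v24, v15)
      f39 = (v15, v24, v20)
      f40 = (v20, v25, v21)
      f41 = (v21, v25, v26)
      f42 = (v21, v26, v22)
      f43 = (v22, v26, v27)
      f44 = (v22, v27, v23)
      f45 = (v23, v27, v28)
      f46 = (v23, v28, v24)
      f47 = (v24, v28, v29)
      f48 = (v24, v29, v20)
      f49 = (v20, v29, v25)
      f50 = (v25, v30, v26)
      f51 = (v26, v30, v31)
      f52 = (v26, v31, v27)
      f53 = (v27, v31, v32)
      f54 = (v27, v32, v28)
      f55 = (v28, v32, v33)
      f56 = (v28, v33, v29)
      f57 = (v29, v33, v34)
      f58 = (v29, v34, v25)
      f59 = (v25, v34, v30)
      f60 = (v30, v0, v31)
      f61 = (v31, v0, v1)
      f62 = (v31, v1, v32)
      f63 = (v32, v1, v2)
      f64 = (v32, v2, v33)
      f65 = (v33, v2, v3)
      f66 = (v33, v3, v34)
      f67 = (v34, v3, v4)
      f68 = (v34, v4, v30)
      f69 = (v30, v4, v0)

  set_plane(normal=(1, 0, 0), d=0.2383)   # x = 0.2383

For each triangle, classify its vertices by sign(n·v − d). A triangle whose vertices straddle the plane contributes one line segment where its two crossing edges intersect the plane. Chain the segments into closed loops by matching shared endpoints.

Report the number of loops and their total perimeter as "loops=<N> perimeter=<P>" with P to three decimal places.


Straddling triangles (20 of 70):
  (v5,v10,v6) [+-+] → (0.2383, 1.94174, 0)–(0.2383, 1.76956, 0.256404)  len=0.3089
  (v6,v10,v11) [+--] → (0.2383, 1.76956, 0.256404)–(0.2383, 1.56501, 0.5611)  len=0.3670
  (v6,v11,v7) [+-+] → (0.2383, 1.56501, 0.5611)–(0.2383, 1.20752, 0.435425)  len=0.3789
  (v7,v11,v12) [+--] → (0.2383, 1.20752, 0.435425)–(0.2383, 0.955417, 0.3468)  len=0.2672
  (v7,v12,v8) [+-+] → (0.2383, 0.955417, 0.3468)–(0.2383, 0.955417, -0.0144062)  len=0.3612
  (v8,v12,v13) [+--] → (0.2383, 0.955417, -0.0144062)–(0.2383, 0.955417, -0.3468)  len=0.3324
  (v8,v13,v9) [+-+] → (0.2383, 0.955417, -0.3468)–(0.2383, 1.17512, -0.424036)  len=0.2329
  (v9,v13,v14) [+--] → (0.2383, 1.17512, -0.424036)–(0.2383, 1.56501, -0.5611)  len=0.4133
  (v9,v14,v5) [+-+] → (0.2383, 1.56501, -0.5611)–(0.2383, 1.70131, -0.358127)  len=0.2445
  (v5,v14,v10) [+--] → (0.2383, 1.70131, -0.358127)–(0.2383, 1.94174, 0)  len=0.4314
  (v25,v30,v26) [-+-] → (0.2383, -1.94174, 0)–(0.2383, -1.70131, 0.358127)  len=0.4314
  (v26,v30,v31) [-++] → (0.2383, -1.70131, 0.358127)–(0.2383, -1.56501, 0.5611)  len=0.2445
  (v26,v31,v27) [-+-] → (0.2383, -1.56501, 0.5611)–(0.2383, -1.17512, 0.424036)  len=0.4133
  (v27,v31,v32) [-++] → (0.2383, -1.17512, 0.424036)–(0.2383, -0.955417, 0.3468)  len=0.2329
  (v27,v32,v28) [-+-] → (0.2383, -0.955417, 0.3468)–(0.2383, -0.955417, 0.0144062)  len=0.3324
  (v28,v32,v33) [-++] → (0.2383, -0.955417, 0.0144062)–(0.2383, -0.955417, -0.3468)  len=0.3612
  (v28,v33,v29) [-+-] → (0.2383, -0.955417, -0.3468)–(0.2383, -1.20752, -0.435425)  len=0.2672
  (v29,v33,v34) [-++] → (0.2383, -1.20752, -0.435425)–(0.2383, -1.56501, -0.5611)  len=0.3789
  (v29,v34,v25) [-+-] → (0.2383, -1.56501, -0.5611)–(0.2383, -1.76956, -0.256404)  len=0.3670
  (v25,v34,v30) [-++] → (0.2383, -1.76956, -0.256404)–(0.2383, -1.94174, 0)  len=0.3089

Chained into 2 loop(s):
  loop 1: 10 segments, perimeter = 3.3376
  loop 2: 10 segments, perimeter = 3.3376
Total perimeter = 6.675

loops=2 perimeter=6.675


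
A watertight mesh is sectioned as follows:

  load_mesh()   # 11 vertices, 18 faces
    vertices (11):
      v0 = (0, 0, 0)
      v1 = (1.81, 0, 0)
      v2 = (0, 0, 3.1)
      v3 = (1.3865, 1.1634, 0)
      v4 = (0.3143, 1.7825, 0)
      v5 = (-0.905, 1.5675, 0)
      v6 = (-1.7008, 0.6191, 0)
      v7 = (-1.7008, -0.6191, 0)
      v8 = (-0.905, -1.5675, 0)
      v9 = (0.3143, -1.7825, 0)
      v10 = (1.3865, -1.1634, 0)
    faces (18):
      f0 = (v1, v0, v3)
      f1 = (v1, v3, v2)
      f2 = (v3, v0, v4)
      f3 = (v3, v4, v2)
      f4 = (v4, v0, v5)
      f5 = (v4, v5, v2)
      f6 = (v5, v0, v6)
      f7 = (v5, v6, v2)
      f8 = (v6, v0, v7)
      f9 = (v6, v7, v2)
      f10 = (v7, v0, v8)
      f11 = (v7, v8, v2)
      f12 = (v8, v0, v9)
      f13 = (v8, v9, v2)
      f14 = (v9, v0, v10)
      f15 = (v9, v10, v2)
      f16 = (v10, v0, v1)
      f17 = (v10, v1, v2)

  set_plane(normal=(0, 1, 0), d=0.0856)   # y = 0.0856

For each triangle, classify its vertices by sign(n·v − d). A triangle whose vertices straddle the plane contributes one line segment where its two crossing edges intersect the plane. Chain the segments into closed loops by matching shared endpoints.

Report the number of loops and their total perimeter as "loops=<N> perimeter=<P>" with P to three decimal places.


Straddling triangles (10 of 18):
  (v1,v0,v3) [--+] → (0.102015, 0.0856, 0)–(1.77884, 0.0856, 0)  len=1.6768
  (v1,v3,v2) [-+-] → (1.77884, 0.0856, 0)–(0.102015, 0.0856, 2.87191)  len=3.3256
  (v3,v0,v4) [+-+] → (0.102015, 0.0856, 0)–(0.0150935, 0.0856, 0)  len=0.0869
  (v3,v4,v2) [++-] → (0.0150935, 0.0856, 2.95113)–(0.102015, 0.0856, 2.87191)  len=0.1176
  (v4,v0,v5) [+-+] → (0.0150935, 0.0856, 0)–(-0.0494214, 0.0856, 0)  len=0.0645
  (v4,v5,v2) [++-] → (-0.0494214, 0.0856, 2.93071)–(0.0150935, 0.0856, 2.95113)  len=0.0677
  (v5,v0,v6) [+-+] → (-0.0494214, 0.0856, 0)–(-0.235161, 0.0856, 0)  len=0.1857
  (v5,v6,v2) [++-] → (-0.235161, 0.0856, 2.67138)–(-0.0494214, 0.0856, 2.93071)  len=0.3190
  (v6,v0,v7) [+--] → (-0.235161, 0.0856, 0)–(-1.7008, 0.0856, 0)  len=1.4656
  (v6,v7,v2) [+--] → (-1.7008, 0.0856, 0)–(-0.235161, 0.0856, 2.67138)  len=3.0470

Chained into 1 loop(s):
  loop 1: 10 segments, perimeter = 10.3565
Total perimeter = 10.357

loops=1 perimeter=10.357


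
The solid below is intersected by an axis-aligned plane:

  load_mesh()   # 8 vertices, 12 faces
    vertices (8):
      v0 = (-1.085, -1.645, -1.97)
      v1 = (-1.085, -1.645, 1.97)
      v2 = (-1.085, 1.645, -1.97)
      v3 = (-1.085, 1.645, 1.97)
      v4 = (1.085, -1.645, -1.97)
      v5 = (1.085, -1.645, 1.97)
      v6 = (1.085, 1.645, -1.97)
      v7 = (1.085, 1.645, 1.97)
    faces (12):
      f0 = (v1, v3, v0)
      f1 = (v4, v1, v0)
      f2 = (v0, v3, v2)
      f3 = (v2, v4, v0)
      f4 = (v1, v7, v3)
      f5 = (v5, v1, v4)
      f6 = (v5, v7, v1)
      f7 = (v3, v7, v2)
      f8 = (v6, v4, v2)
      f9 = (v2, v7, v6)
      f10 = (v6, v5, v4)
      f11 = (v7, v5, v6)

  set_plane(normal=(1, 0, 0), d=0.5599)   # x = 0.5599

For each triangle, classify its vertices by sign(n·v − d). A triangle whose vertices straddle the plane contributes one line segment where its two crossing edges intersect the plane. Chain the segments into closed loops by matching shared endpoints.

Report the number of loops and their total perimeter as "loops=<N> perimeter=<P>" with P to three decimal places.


Straddling triangles (8 of 12):
  (v4,v1,v0) [+--] → (0.5599, -1.645, -1.01659)–(0.5599, -1.645, -1.97)  len=0.9534
  (v2,v4,v0) [-+-] → (0.5599, -0.848881, -1.97)–(0.5599, -1.645, -1.97)  len=0.7961
  (v1,v7,v3) [-+-] → (0.5599, 0.848881, 1.97)–(0.5599, 1.645, 1.97)  len=0.7961
  (v5,v1,v4) [+-+] → (0.5599, -1.645, 1.97)–(0.5599, -1.645, -1.01659)  len=2.9866
  (v5,v7,v1) [++-] → (0.5599, 0.848881, 1.97)–(0.5599, -1.645, 1.97)  len=2.4939
  (v3,v7,v2) [-+-] → (0.5599, 1.645, 1.97)–(0.5599, 1.645, 1.01659)  len=0.9534
  (v6,v4,v2) [++-] → (0.5599, -0.848881, -1.97)–(0.5599, 1.645, -1.97)  len=2.4939
  (v2,v7,v6) [-++] → (0.5599, 1.645, 1.01659)–(0.5599, 1.645, -1.97)  len=2.9866

Chained into 1 loop(s):
  loop 1: 8 segments, perimeter = 14.4600
Total perimeter = 14.460

loops=1 perimeter=14.460


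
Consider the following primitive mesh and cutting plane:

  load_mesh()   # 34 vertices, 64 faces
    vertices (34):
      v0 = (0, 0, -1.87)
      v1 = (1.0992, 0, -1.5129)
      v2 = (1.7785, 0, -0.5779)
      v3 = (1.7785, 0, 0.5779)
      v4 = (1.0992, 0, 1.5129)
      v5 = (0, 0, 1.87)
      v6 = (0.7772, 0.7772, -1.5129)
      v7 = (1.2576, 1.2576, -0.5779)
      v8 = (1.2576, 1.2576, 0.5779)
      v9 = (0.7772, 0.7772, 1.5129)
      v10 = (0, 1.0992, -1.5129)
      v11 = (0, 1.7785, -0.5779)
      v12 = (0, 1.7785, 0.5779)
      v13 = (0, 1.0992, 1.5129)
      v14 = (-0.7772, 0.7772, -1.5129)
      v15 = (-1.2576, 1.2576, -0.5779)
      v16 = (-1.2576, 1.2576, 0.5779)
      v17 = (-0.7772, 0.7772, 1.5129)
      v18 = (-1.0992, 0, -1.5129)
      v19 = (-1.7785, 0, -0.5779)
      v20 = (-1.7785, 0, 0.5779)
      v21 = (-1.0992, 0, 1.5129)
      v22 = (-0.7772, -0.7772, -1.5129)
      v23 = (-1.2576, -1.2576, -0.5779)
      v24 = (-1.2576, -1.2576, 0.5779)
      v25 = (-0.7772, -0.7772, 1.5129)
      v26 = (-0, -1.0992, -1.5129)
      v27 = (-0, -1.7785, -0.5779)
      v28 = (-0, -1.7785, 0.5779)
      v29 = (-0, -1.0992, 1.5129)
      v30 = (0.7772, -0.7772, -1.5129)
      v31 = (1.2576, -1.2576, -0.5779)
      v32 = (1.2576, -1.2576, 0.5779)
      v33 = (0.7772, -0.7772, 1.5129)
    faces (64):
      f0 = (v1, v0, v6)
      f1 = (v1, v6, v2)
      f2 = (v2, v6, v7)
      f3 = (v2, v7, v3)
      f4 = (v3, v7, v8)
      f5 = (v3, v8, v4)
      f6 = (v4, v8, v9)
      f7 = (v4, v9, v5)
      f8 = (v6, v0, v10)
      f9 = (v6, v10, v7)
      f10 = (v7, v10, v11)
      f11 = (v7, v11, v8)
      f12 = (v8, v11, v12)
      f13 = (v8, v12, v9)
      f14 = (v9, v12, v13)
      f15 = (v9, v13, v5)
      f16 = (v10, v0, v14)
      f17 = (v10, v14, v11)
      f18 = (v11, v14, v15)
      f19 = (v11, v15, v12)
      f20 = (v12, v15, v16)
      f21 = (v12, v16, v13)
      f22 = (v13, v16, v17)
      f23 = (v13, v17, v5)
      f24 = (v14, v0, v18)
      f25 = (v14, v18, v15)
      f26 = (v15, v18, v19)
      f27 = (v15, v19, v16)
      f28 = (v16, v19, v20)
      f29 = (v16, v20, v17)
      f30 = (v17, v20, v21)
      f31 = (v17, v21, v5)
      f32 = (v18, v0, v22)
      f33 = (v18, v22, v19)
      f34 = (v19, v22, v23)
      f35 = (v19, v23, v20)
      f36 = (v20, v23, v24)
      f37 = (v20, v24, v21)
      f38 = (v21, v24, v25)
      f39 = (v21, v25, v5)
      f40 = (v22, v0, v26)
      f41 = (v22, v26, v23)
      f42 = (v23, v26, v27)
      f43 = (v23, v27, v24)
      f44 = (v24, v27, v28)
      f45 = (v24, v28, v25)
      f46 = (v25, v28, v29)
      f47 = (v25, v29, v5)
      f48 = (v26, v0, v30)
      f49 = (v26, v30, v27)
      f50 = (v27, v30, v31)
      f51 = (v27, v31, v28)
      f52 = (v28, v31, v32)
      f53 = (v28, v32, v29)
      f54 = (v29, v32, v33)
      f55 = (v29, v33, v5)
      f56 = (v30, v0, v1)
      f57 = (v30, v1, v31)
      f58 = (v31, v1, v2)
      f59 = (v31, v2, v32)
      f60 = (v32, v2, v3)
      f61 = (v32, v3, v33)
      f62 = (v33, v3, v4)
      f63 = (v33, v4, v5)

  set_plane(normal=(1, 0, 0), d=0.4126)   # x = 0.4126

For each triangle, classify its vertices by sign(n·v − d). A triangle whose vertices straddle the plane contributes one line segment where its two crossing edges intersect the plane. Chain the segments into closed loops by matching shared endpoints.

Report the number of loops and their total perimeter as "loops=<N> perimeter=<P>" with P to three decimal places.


Straddling triangles (20 of 64):
  (v1,v0,v6) [+-+] → (0.4126, 0, -1.73596)–(0.4126, 0.4126, -1.68042)  len=0.4163
  (v4,v9,v5) [++-] → (0.4126, 0.4126, 1.68042)–(0.4126, 0, 1.73596)  len=0.4163
  (v6,v0,v10) [+--] → (0.4126, 0.4126, -1.68042)–(0.4126, 0.928257, -1.5129)  len=0.5422
  (v6,v10,v7) [+-+] → (0.4126, 0.928257, -1.5129)–(0.4126, 1.15117, -1.20614)  len=0.3792
  (v7,v10,v11) [+--] → (0.4126, 1.15117, -1.20614)–(0.4126, 1.6076, -0.5779)  len=0.7765
  (v7,v11,v8) [+-+] → (0.4126, 1.6076, -0.5779)–(0.4126, 1.6076, -0.198699)  len=0.3792
  (v8,v11,v12) [+--] → (0.4126, 1.6076, -0.198699)–(0.4126, 1.6076, 0.5779)  len=0.7766
  (v8,v12,v9) [+-+] → (0.4126, 1.6076, 0.5779)–(0.4126, 1.24693, 1.07427)  len=0.6136
  (v9,v12,v13) [+--] → (0.4126, 1.24693, 1.07427)–(0.4126, 0.928257, 1.5129)  len=0.5422
  (v9,v13,v5) [+--] → (0.4126, 0.928257, 1.5129)–(0.4126, 0.4126, 1.68042)  len=0.5422
  (v26,v0,v30) [--+] → (0.4126, -0.4126, -1.68042)–(0.4126, -0.928257, -1.5129)  len=0.5422
  (v26,v30,v27) [-+-] → (0.4126, -0.928257, -1.5129)–(0.4126, -1.24693, -1.07427)  len=0.5422
  (v27,v30,v31) [-++] → (0.4126, -1.24693, -1.07427)–(0.4126, -1.6076, -0.5779)  len=0.6136
  (v27,v31,v28) [-+-] → (0.4126, -1.6076, -0.5779)–(0.4126, -1.6076, 0.198699)  len=0.7766
  (v28,v31,v32) [-++] → (0.4126, -1.6076, 0.198699)–(0.4126, -1.6076, 0.5779)  len=0.3792
  (v28,v32,v29) [-+-] → (0.4126, -1.6076, 0.5779)–(0.4126, -1.15117, 1.20614)  len=0.7765
  (v29,v32,v33) [-++] → (0.4126, -1.15117, 1.20614)–(0.4126, -0.928257, 1.5129)  len=0.3792
  (v29,v33,v5) [-+-] → (0.4126, -0.928257, 1.5129)–(0.4126, -0.4126, 1.68042)  len=0.5422
  (v30,v0,v1) [+-+] → (0.4126, -0.4126, -1.68042)–(0.4126, 0, -1.73596)  len=0.4163
  (v33,v4,v5) [++-] → (0.4126, 0, 1.73596)–(0.4126, -0.4126, 1.68042)  len=0.4163

Chained into 1 loop(s):
  loop 1: 20 segments, perimeter = 10.7686
Total perimeter = 10.769

loops=1 perimeter=10.769


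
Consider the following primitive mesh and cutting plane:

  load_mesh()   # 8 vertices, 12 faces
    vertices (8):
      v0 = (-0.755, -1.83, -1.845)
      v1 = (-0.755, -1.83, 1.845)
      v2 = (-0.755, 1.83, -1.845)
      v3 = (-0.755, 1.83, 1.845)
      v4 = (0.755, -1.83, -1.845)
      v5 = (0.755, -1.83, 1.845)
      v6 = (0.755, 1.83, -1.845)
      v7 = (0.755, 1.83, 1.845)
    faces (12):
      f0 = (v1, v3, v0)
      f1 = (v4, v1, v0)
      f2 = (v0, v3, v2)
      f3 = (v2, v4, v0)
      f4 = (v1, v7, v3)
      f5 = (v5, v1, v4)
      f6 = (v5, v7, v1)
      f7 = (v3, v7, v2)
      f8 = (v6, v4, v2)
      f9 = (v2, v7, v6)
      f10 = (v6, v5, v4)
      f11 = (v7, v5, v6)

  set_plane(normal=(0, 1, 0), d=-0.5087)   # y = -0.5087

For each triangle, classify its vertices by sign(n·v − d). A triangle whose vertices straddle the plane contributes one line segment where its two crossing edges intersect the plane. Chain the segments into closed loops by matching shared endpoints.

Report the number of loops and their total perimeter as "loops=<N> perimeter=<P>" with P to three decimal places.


loops=1 perimeter=10.400

Straddling triangles (8 of 12):
  (v1,v3,v0) [-+-] → (-0.755, -0.5087, 1.845)–(-0.755, -0.5087, -0.51287)  len=2.3579
  (v0,v3,v2) [-++] → (-0.755, -0.5087, -0.51287)–(-0.755, -0.5087, -1.845)  len=1.3321
  (v2,v4,v0) [+--] → (0.209873, -0.5087, -1.845)–(-0.755, -0.5087, -1.845)  len=0.9649
  (v1,v7,v3) [-++] → (-0.209873, -0.5087, 1.845)–(-0.755, -0.5087, 1.845)  len=0.5451
  (v5,v7,v1) [-+-] → (0.755, -0.5087, 1.845)–(-0.209873, -0.5087, 1.845)  len=0.9649
  (v6,v4,v2) [+-+] → (0.755, -0.5087, -1.845)–(0.209873, -0.5087, -1.845)  len=0.5451
  (v6,v5,v4) [+--] → (0.755, -0.5087, 0.51287)–(0.755, -0.5087, -1.845)  len=2.3579
  (v7,v5,v6) [+-+] → (0.755, -0.5087, 1.845)–(0.755, -0.5087, 0.51287)  len=1.3321

Chained into 1 loop(s):
  loop 1: 8 segments, perimeter = 10.4000
Total perimeter = 10.400


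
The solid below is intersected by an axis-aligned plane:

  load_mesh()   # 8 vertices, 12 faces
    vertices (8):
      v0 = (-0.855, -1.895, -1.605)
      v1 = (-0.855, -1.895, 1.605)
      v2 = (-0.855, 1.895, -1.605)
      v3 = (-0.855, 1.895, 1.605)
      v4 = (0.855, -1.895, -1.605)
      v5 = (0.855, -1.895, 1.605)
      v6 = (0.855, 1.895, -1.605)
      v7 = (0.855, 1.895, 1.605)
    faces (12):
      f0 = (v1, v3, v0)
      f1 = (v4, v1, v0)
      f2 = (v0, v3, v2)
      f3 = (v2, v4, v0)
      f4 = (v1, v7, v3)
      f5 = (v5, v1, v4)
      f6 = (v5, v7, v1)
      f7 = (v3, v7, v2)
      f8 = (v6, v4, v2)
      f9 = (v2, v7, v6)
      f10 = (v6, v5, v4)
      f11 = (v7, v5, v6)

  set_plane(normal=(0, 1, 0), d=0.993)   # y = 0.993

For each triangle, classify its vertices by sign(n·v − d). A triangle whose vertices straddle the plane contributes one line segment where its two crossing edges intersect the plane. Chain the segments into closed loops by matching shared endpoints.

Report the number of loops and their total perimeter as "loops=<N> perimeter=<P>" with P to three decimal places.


Straddling triangles (8 of 12):
  (v1,v3,v0) [-+-] → (-0.855, 0.993, 1.605)–(-0.855, 0.993, 0.841037)  len=0.7640
  (v0,v3,v2) [-++] → (-0.855, 0.993, 0.841037)–(-0.855, 0.993, -1.605)  len=2.4460
  (v2,v4,v0) [+--] → (-0.448029, 0.993, -1.605)–(-0.855, 0.993, -1.605)  len=0.4070
  (v1,v7,v3) [-++] → (0.448029, 0.993, 1.605)–(-0.855, 0.993, 1.605)  len=1.3030
  (v5,v7,v1) [-+-] → (0.855, 0.993, 1.605)–(0.448029, 0.993, 1.605)  len=0.4070
  (v6,v4,v2) [+-+] → (0.855, 0.993, -1.605)–(-0.448029, 0.993, -1.605)  len=1.3030
  (v6,v5,v4) [+--] → (0.855, 0.993, -0.841037)–(0.855, 0.993, -1.605)  len=0.7640
  (v7,v5,v6) [+-+] → (0.855, 0.993, 1.605)–(0.855, 0.993, -0.841037)  len=2.4460

Chained into 1 loop(s):
  loop 1: 8 segments, perimeter = 9.8400
Total perimeter = 9.840

loops=1 perimeter=9.840


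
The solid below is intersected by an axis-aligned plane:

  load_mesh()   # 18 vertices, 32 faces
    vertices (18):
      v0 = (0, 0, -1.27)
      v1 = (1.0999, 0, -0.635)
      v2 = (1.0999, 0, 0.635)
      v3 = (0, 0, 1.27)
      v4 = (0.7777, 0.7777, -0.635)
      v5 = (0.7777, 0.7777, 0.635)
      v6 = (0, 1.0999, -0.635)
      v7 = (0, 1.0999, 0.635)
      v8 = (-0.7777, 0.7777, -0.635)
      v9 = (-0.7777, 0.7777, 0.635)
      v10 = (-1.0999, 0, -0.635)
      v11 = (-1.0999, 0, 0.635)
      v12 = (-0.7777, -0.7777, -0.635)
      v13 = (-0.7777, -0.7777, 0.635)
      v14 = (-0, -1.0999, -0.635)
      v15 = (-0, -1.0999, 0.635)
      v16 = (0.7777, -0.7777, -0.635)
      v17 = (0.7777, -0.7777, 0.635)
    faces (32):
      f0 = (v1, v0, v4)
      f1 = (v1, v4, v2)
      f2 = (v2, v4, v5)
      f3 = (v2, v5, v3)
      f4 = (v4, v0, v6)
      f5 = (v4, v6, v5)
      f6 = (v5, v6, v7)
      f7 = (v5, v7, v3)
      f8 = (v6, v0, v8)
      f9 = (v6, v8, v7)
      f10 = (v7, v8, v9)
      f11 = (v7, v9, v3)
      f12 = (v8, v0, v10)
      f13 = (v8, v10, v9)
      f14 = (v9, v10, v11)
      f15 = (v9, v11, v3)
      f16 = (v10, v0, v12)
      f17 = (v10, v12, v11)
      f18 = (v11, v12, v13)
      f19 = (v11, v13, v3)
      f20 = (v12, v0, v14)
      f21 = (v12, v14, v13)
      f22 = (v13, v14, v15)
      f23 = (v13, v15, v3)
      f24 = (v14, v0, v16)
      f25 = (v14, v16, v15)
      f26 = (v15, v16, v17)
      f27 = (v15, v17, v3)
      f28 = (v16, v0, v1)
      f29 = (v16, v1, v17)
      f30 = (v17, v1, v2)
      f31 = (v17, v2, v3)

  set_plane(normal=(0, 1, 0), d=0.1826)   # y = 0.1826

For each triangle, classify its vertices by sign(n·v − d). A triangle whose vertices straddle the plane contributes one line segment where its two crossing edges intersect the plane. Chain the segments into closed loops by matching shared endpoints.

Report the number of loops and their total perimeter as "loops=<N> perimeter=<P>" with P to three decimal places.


Straddling triangles (12 of 32):
  (v1,v0,v4) [--+] → (0.1826, 0.1826, -1.12091)–(1.02425, 0.1826, -0.635)  len=0.9718
  (v1,v4,v2) [-+-] → (1.02425, 0.1826, -0.635)–(1.02425, 0.1826, 0.33681)  len=0.9718
  (v2,v4,v5) [-++] → (1.02425, 0.1826, 0.33681)–(1.02425, 0.1826, 0.635)  len=0.2982
  (v2,v5,v3) [-+-] → (1.02425, 0.1826, 0.635)–(0.1826, 0.1826, 1.12091)  len=0.9718
  (v4,v0,v6) [+-+] → (0.1826, 0.1826, -1.12091)–(0, 0.1826, -1.16458)  len=0.1878
  (v5,v7,v3) [++-] → (0, 0.1826, 1.16458)–(0.1826, 0.1826, 1.12091)  len=0.1878
  (v6,v0,v8) [+-+] → (0, 0.1826, -1.16458)–(-0.1826, 0.1826, -1.12091)  len=0.1878
  (v7,v9,v3) [++-] → (-0.1826, 0.1826, 1.12091)–(0, 0.1826, 1.16458)  len=0.1878
  (v8,v0,v10) [+--] → (-0.1826, 0.1826, -1.12091)–(-1.02425, 0.1826, -0.635)  len=0.9718
  (v8,v10,v9) [+-+] → (-1.02425, 0.1826, -0.635)–(-1.02425, 0.1826, -0.33681)  len=0.2982
  (v9,v10,v11) [+--] → (-1.02425, 0.1826, -0.33681)–(-1.02425, 0.1826, 0.635)  len=0.9718
  (v9,v11,v3) [+--] → (-1.02425, 0.1826, 0.635)–(-0.1826, 0.1826, 1.12091)  len=0.9718

Chained into 1 loop(s):
  loop 1: 12 segments, perimeter = 7.1784
Total perimeter = 7.178

loops=1 perimeter=7.178
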